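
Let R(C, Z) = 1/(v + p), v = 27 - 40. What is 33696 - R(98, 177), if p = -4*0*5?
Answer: 438049/13 ≈ 33696.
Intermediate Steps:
p = 0 (p = 0*5 = 0)
v = -13
R(C, Z) = -1/13 (R(C, Z) = 1/(-13 + 0) = 1/(-13) = -1/13)
33696 - R(98, 177) = 33696 - 1*(-1/13) = 33696 + 1/13 = 438049/13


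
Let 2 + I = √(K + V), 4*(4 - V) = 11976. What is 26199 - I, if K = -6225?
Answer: 26201 - I*√9215 ≈ 26201.0 - 95.995*I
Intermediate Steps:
V = -2990 (V = 4 - ¼*11976 = 4 - 2994 = -2990)
I = -2 + I*√9215 (I = -2 + √(-6225 - 2990) = -2 + √(-9215) = -2 + I*√9215 ≈ -2.0 + 95.995*I)
26199 - I = 26199 - (-2 + I*√9215) = 26199 + (2 - I*√9215) = 26201 - I*√9215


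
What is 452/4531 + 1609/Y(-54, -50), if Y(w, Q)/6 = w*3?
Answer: -6851035/4404132 ≈ -1.5556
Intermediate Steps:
Y(w, Q) = 18*w (Y(w, Q) = 6*(w*3) = 6*(3*w) = 18*w)
452/4531 + 1609/Y(-54, -50) = 452/4531 + 1609/((18*(-54))) = 452*(1/4531) + 1609/(-972) = 452/4531 + 1609*(-1/972) = 452/4531 - 1609/972 = -6851035/4404132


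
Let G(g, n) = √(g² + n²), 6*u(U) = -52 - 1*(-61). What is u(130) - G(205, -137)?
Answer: 3/2 - √60794 ≈ -245.06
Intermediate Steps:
u(U) = 3/2 (u(U) = (-52 - 1*(-61))/6 = (-52 + 61)/6 = (⅙)*9 = 3/2)
u(130) - G(205, -137) = 3/2 - √(205² + (-137)²) = 3/2 - √(42025 + 18769) = 3/2 - √60794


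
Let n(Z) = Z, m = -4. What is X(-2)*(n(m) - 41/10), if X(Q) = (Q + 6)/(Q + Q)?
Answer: 81/10 ≈ 8.1000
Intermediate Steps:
X(Q) = (6 + Q)/(2*Q) (X(Q) = (6 + Q)/((2*Q)) = (6 + Q)*(1/(2*Q)) = (6 + Q)/(2*Q))
X(-2)*(n(m) - 41/10) = ((½)*(6 - 2)/(-2))*(-4 - 41/10) = ((½)*(-½)*4)*(-4 - 41*⅒) = -(-4 - 41/10) = -1*(-81/10) = 81/10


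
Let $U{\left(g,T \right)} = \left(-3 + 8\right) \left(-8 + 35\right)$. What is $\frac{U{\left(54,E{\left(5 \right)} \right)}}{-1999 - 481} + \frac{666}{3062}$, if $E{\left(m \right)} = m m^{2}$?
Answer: $\frac{123831}{759376} \approx 0.16307$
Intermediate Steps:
$E{\left(m \right)} = m^{3}$
$U{\left(g,T \right)} = 135$ ($U{\left(g,T \right)} = 5 \cdot 27 = 135$)
$\frac{U{\left(54,E{\left(5 \right)} \right)}}{-1999 - 481} + \frac{666}{3062} = \frac{135}{-1999 - 481} + \frac{666}{3062} = \frac{135}{-2480} + 666 \cdot \frac{1}{3062} = 135 \left(- \frac{1}{2480}\right) + \frac{333}{1531} = - \frac{27}{496} + \frac{333}{1531} = \frac{123831}{759376}$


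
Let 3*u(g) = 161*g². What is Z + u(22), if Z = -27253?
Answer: -3835/3 ≈ -1278.3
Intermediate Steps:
u(g) = 161*g²/3 (u(g) = (161*g²)/3 = 161*g²/3)
Z + u(22) = -27253 + (161/3)*22² = -27253 + (161/3)*484 = -27253 + 77924/3 = -3835/3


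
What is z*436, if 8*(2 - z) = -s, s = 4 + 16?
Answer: 1962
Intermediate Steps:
s = 20
z = 9/2 (z = 2 - (-1)*20/8 = 2 - 1/8*(-20) = 2 + 5/2 = 9/2 ≈ 4.5000)
z*436 = (9/2)*436 = 1962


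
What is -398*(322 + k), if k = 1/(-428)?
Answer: -27425185/214 ≈ -1.2816e+5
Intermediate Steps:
k = -1/428 ≈ -0.0023364
-398*(322 + k) = -398*(322 - 1/428) = -398*137815/428 = -27425185/214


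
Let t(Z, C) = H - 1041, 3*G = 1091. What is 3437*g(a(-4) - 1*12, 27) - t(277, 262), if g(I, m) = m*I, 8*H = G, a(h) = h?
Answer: -35610923/24 ≈ -1.4838e+6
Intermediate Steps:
G = 1091/3 (G = (⅓)*1091 = 1091/3 ≈ 363.67)
H = 1091/24 (H = (⅛)*(1091/3) = 1091/24 ≈ 45.458)
g(I, m) = I*m
t(Z, C) = -23893/24 (t(Z, C) = 1091/24 - 1041 = -23893/24)
3437*g(a(-4) - 1*12, 27) - t(277, 262) = 3437*((-4 - 1*12)*27) - 1*(-23893/24) = 3437*((-4 - 12)*27) + 23893/24 = 3437*(-16*27) + 23893/24 = 3437*(-432) + 23893/24 = -1484784 + 23893/24 = -35610923/24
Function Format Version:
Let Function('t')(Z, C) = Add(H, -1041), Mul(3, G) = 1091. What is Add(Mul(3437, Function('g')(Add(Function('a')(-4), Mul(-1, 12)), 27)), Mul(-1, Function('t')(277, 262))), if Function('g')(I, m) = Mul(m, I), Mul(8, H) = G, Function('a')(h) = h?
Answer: Rational(-35610923, 24) ≈ -1.4838e+6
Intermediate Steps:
G = Rational(1091, 3) (G = Mul(Rational(1, 3), 1091) = Rational(1091, 3) ≈ 363.67)
H = Rational(1091, 24) (H = Mul(Rational(1, 8), Rational(1091, 3)) = Rational(1091, 24) ≈ 45.458)
Function('g')(I, m) = Mul(I, m)
Function('t')(Z, C) = Rational(-23893, 24) (Function('t')(Z, C) = Add(Rational(1091, 24), -1041) = Rational(-23893, 24))
Add(Mul(3437, Function('g')(Add(Function('a')(-4), Mul(-1, 12)), 27)), Mul(-1, Function('t')(277, 262))) = Add(Mul(3437, Mul(Add(-4, Mul(-1, 12)), 27)), Mul(-1, Rational(-23893, 24))) = Add(Mul(3437, Mul(Add(-4, -12), 27)), Rational(23893, 24)) = Add(Mul(3437, Mul(-16, 27)), Rational(23893, 24)) = Add(Mul(3437, -432), Rational(23893, 24)) = Add(-1484784, Rational(23893, 24)) = Rational(-35610923, 24)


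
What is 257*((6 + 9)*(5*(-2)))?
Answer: -38550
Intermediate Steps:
257*((6 + 9)*(5*(-2))) = 257*(15*(-10)) = 257*(-150) = -38550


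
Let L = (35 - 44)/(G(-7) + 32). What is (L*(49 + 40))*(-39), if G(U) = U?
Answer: 31239/25 ≈ 1249.6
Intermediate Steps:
L = -9/25 (L = (35 - 44)/(-7 + 32) = -9/25 ≈ -0.36000)
(L*(49 + 40))*(-39) = -9*(49 + 40)/25*(-39) = -9/25*89*(-39) = -801/25*(-39) = 31239/25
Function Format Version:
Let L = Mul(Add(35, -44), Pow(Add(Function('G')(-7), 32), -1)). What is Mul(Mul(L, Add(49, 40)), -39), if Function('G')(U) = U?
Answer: Rational(31239, 25) ≈ 1249.6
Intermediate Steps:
L = Rational(-9, 25) (L = Mul(Add(35, -44), Pow(Add(-7, 32), -1)) = Mul(-9, Pow(25, -1)) = Mul(-9, Rational(1, 25)) = Rational(-9, 25) ≈ -0.36000)
Mul(Mul(L, Add(49, 40)), -39) = Mul(Mul(Rational(-9, 25), Add(49, 40)), -39) = Mul(Mul(Rational(-9, 25), 89), -39) = Mul(Rational(-801, 25), -39) = Rational(31239, 25)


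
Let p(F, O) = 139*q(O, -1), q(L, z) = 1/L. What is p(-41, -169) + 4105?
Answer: 693606/169 ≈ 4104.2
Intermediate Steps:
q(L, z) = 1/L
p(F, O) = 139/O
p(-41, -169) + 4105 = 139/(-169) + 4105 = 139*(-1/169) + 4105 = -139/169 + 4105 = 693606/169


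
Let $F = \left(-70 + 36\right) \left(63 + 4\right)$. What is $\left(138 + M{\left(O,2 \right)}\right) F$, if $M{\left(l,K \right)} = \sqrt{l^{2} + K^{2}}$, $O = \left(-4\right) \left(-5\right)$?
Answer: $-314364 - 4556 \sqrt{101} \approx -3.6015 \cdot 10^{5}$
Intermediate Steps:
$O = 20$
$F = -2278$ ($F = \left(-34\right) 67 = -2278$)
$M{\left(l,K \right)} = \sqrt{K^{2} + l^{2}}$
$\left(138 + M{\left(O,2 \right)}\right) F = \left(138 + \sqrt{2^{2} + 20^{2}}\right) \left(-2278\right) = \left(138 + \sqrt{4 + 400}\right) \left(-2278\right) = \left(138 + \sqrt{404}\right) \left(-2278\right) = \left(138 + 2 \sqrt{101}\right) \left(-2278\right) = -314364 - 4556 \sqrt{101}$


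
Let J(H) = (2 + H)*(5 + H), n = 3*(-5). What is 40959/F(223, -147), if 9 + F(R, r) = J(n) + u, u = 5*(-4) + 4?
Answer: 13653/35 ≈ 390.09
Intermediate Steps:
n = -15
u = -16 (u = -20 + 4 = -16)
F(R, r) = 105 (F(R, r) = -9 + ((10 + (-15)² + 7*(-15)) - 16) = -9 + ((10 + 225 - 105) - 16) = -9 + (130 - 16) = -9 + 114 = 105)
40959/F(223, -147) = 40959/105 = 40959*(1/105) = 13653/35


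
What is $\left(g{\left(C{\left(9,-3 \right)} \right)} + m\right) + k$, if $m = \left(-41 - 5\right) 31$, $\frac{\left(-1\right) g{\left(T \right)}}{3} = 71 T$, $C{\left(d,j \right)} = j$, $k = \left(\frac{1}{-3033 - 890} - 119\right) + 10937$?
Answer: $\frac{39351612}{3923} \approx 10031.0$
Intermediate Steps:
$k = \frac{42439013}{3923}$ ($k = \left(\frac{1}{-3923} - 119\right) + 10937 = \left(- \frac{1}{3923} - 119\right) + 10937 = - \frac{466838}{3923} + 10937 = \frac{42439013}{3923} \approx 10818.0$)
$g{\left(T \right)} = - 213 T$ ($g{\left(T \right)} = - 3 \cdot 71 T = - 213 T$)
$m = -1426$ ($m = \left(-46\right) 31 = -1426$)
$\left(g{\left(C{\left(9,-3 \right)} \right)} + m\right) + k = \left(\left(-213\right) \left(-3\right) - 1426\right) + \frac{42439013}{3923} = \left(639 - 1426\right) + \frac{42439013}{3923} = -787 + \frac{42439013}{3923} = \frac{39351612}{3923}$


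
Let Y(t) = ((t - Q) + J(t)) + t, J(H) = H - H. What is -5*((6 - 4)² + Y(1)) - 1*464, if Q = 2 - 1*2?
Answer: -494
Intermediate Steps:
Q = 0 (Q = 2 - 2 = 0)
J(H) = 0
Y(t) = 2*t (Y(t) = ((t - 1*0) + 0) + t = ((t + 0) + 0) + t = (t + 0) + t = t + t = 2*t)
-5*((6 - 4)² + Y(1)) - 1*464 = -5*((6 - 4)² + 2*1) - 1*464 = -5*(2² + 2) - 464 = -5*(4 + 2) - 464 = -5*6 - 464 = -30 - 464 = -494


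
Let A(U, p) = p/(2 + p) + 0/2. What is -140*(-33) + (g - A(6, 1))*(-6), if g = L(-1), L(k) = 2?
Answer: 4610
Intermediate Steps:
g = 2
A(U, p) = p/(2 + p) (A(U, p) = p/(2 + p) + 0*(½) = p/(2 + p) + 0 = p/(2 + p))
-140*(-33) + (g - A(6, 1))*(-6) = -140*(-33) + (2 - 1/(2 + 1))*(-6) = 4620 + (2 - 1/3)*(-6) = 4620 + (2 - 1*⅓)*(-6) = 4620 + (2 - ⅓)*(-6) = 4620 + (5/3)*(-6) = 4620 - 10 = 4610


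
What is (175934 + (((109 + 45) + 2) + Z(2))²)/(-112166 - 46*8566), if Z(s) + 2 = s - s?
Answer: -33275/84367 ≈ -0.39441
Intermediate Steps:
Z(s) = -2 (Z(s) = -2 + (s - s) = -2 + 0 = -2)
(175934 + (((109 + 45) + 2) + Z(2))²)/(-112166 - 46*8566) = (175934 + (((109 + 45) + 2) - 2)²)/(-112166 - 46*8566) = (175934 + ((154 + 2) - 2)²)/(-112166 - 394036) = (175934 + (156 - 2)²)/(-506202) = (175934 + 154²)*(-1/506202) = (175934 + 23716)*(-1/506202) = 199650*(-1/506202) = -33275/84367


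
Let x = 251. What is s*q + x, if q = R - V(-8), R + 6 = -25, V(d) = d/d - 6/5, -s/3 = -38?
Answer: -16301/5 ≈ -3260.2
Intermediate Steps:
s = 114 (s = -3*(-38) = 114)
V(d) = -⅕ (V(d) = 1 - 6*⅕ = 1 - 6/5 = -⅕)
R = -31 (R = -6 - 25 = -31)
q = -154/5 (q = -31 - 1*(-⅕) = -31 + ⅕ = -154/5 ≈ -30.800)
s*q + x = 114*(-154/5) + 251 = -17556/5 + 251 = -16301/5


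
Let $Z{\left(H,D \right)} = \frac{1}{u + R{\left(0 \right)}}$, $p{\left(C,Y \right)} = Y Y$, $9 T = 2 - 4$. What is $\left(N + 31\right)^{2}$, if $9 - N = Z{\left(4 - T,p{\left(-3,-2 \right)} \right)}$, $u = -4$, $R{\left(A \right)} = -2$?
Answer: $\frac{58081}{36} \approx 1613.4$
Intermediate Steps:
$T = - \frac{2}{9}$ ($T = \frac{2 - 4}{9} = \frac{1}{9} \left(-2\right) = - \frac{2}{9} \approx -0.22222$)
$p{\left(C,Y \right)} = Y^{2}$
$Z{\left(H,D \right)} = - \frac{1}{6}$ ($Z{\left(H,D \right)} = \frac{1}{-4 - 2} = \frac{1}{-6} = - \frac{1}{6}$)
$N = \frac{55}{6}$ ($N = 9 - - \frac{1}{6} = 9 + \frac{1}{6} = \frac{55}{6} \approx 9.1667$)
$\left(N + 31\right)^{2} = \left(\frac{55}{6} + 31\right)^{2} = \left(\frac{241}{6}\right)^{2} = \frac{58081}{36}$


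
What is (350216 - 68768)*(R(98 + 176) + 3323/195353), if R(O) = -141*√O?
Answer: 935251704/195353 - 39684168*√274 ≈ -6.5688e+8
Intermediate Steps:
(350216 - 68768)*(R(98 + 176) + 3323/195353) = (350216 - 68768)*(-141*√(98 + 176) + 3323/195353) = 281448*(-141*√274 + 3323*(1/195353)) = 281448*(-141*√274 + 3323/195353) = 281448*(3323/195353 - 141*√274) = 935251704/195353 - 39684168*√274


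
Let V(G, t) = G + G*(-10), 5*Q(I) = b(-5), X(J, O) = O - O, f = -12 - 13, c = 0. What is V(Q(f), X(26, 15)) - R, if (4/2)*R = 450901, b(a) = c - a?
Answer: -450919/2 ≈ -2.2546e+5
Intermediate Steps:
f = -25
b(a) = -a (b(a) = 0 - a = -a)
R = 450901/2 (R = (½)*450901 = 450901/2 ≈ 2.2545e+5)
X(J, O) = 0
Q(I) = 1 (Q(I) = (-1*(-5))/5 = (⅕)*5 = 1)
V(G, t) = -9*G (V(G, t) = G - 10*G = -9*G)
V(Q(f), X(26, 15)) - R = -9*1 - 1*450901/2 = -9 - 450901/2 = -450919/2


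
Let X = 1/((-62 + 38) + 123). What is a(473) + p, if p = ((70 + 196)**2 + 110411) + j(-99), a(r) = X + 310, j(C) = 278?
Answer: 17993746/99 ≈ 1.8176e+5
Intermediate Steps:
X = 1/99 (X = 1/(-24 + 123) = 1/99 ≈ 0.010101)
a(r) = 30691/99 (a(r) = 1/99 + 310 = 30691/99)
p = 181445 (p = ((70 + 196)**2 + 110411) + 278 = (266**2 + 110411) + 278 = (70756 + 110411) + 278 = 181167 + 278 = 181445)
a(473) + p = 30691/99 + 181445 = 17993746/99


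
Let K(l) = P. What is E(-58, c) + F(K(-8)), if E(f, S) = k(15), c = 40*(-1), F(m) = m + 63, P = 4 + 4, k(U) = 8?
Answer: 79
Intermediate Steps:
P = 8
K(l) = 8
F(m) = 63 + m
c = -40
E(f, S) = 8
E(-58, c) + F(K(-8)) = 8 + (63 + 8) = 8 + 71 = 79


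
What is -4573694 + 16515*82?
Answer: -3219464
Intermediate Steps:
-4573694 + 16515*82 = -4573694 + 1354230 = -3219464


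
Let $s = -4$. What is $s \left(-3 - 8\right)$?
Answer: $44$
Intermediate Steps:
$s \left(-3 - 8\right) = - 4 \left(-3 - 8\right) = \left(-4\right) \left(-11\right) = 44$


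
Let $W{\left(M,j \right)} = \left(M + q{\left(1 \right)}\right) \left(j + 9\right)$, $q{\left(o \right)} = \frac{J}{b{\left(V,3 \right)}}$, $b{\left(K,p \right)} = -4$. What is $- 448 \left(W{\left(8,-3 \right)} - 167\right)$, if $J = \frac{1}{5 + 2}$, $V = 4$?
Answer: $53408$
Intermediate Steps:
$J = \frac{1}{7} \approx 0.14286$
$q{\left(o \right)} = - \frac{1}{28}$ ($q{\left(o \right)} = \frac{1}{7 \left(-4\right)} = \frac{1}{7} \left(- \frac{1}{4}\right) = - \frac{1}{28}$)
$W{\left(M,j \right)} = \left(9 + j\right) \left(- \frac{1}{28} + M\right)$ ($W{\left(M,j \right)} = \left(M - \frac{1}{28}\right) \left(j + 9\right) = \left(- \frac{1}{28} + M\right) \left(9 + j\right) = \left(9 + j\right) \left(- \frac{1}{28} + M\right)$)
$- 448 \left(W{\left(8,-3 \right)} - 167\right) = - 448 \left(\left(- \frac{9}{28} + 9 \cdot 8 - - \frac{3}{28} + 8 \left(-3\right)\right) - 167\right) = - 448 \left(\left(- \frac{9}{28} + 72 + \frac{3}{28} - 24\right) - 167\right) = - 448 \left(\frac{669}{14} - 167\right) = \left(-448\right) \left(- \frac{1669}{14}\right) = 53408$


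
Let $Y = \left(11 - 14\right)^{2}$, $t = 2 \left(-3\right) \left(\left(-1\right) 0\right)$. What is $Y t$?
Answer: $0$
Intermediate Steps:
$t = 0$ ($t = \left(-6\right) 0 = 0$)
$Y = 9$ ($Y = \left(-3\right)^{2} = 9$)
$Y t = 9 \cdot 0 = 0$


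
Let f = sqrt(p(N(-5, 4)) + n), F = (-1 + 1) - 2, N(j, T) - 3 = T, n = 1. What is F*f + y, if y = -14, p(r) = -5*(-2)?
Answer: -14 - 2*sqrt(11) ≈ -20.633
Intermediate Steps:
N(j, T) = 3 + T
p(r) = 10
F = -2 (F = 0 - 2 = -2)
f = sqrt(11) (f = sqrt(10 + 1) = sqrt(11) ≈ 3.3166)
F*f + y = -2*sqrt(11) - 14 = -14 - 2*sqrt(11)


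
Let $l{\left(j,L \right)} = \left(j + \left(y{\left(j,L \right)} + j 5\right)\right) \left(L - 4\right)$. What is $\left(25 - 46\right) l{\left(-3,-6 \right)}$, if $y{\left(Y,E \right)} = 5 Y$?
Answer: $-6930$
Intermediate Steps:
$l{\left(j,L \right)} = 11 j \left(-4 + L\right)$ ($l{\left(j,L \right)} = \left(j + \left(5 j + j 5\right)\right) \left(L - 4\right) = \left(j + \left(5 j + 5 j\right)\right) \left(-4 + L\right) = \left(j + 10 j\right) \left(-4 + L\right) = 11 j \left(-4 + L\right)$)
$\left(25 - 46\right) l{\left(-3,-6 \right)} = \left(25 - 46\right) 11 \left(-3\right) \left(-4 - 6\right) = \left(25 - 46\right) 11 \left(-3\right) \left(-10\right) = \left(-21\right) 330 = -6930$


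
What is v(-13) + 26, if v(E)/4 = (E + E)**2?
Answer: 2730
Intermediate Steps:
v(E) = 16*E**2 (v(E) = 4*(E + E)**2 = 4*(2*E)**2 = 4*(4*E**2) = 16*E**2)
v(-13) + 26 = 16*(-13)**2 + 26 = 16*169 + 26 = 2704 + 26 = 2730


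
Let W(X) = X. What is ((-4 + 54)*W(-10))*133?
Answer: -66500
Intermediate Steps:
((-4 + 54)*W(-10))*133 = ((-4 + 54)*(-10))*133 = (50*(-10))*133 = -500*133 = -66500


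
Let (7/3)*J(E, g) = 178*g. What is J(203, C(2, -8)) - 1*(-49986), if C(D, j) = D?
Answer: 350970/7 ≈ 50139.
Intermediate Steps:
J(E, g) = 534*g/7 (J(E, g) = 3*(178*g)/7 = 534*g/7)
J(203, C(2, -8)) - 1*(-49986) = (534/7)*2 - 1*(-49986) = 1068/7 + 49986 = 350970/7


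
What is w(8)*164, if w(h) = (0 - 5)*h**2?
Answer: -52480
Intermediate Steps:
w(h) = -5*h**2
w(8)*164 = -5*8**2*164 = -5*64*164 = -320*164 = -52480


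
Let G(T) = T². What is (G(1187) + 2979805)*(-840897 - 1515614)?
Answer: -10342194207514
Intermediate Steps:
(G(1187) + 2979805)*(-840897 - 1515614) = (1187² + 2979805)*(-840897 - 1515614) = (1408969 + 2979805)*(-2356511) = 4388774*(-2356511) = -10342194207514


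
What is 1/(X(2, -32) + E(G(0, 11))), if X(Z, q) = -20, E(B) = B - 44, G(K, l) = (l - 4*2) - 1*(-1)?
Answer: -1/60 ≈ -0.016667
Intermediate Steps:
G(K, l) = -7 + l (G(K, l) = (l - 8) + 1 = (-8 + l) + 1 = -7 + l)
E(B) = -44 + B
1/(X(2, -32) + E(G(0, 11))) = 1/(-20 + (-44 + (-7 + 11))) = 1/(-20 + (-44 + 4)) = 1/(-20 - 40) = 1/(-60) = -1/60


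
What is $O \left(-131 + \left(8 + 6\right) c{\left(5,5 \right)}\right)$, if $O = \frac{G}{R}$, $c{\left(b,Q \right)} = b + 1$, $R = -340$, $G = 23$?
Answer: $\frac{1081}{340} \approx 3.1794$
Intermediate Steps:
$c{\left(b,Q \right)} = 1 + b$
$O = - \frac{23}{340}$ ($O = \frac{23}{-340} = 23 \left(- \frac{1}{340}\right) = - \frac{23}{340} \approx -0.067647$)
$O \left(-131 + \left(8 + 6\right) c{\left(5,5 \right)}\right) = - \frac{23 \left(-131 + \left(8 + 6\right) \left(1 + 5\right)\right)}{340} = - \frac{23 \left(-131 + 14 \cdot 6\right)}{340} = - \frac{23 \left(-131 + 84\right)}{340} = \left(- \frac{23}{340}\right) \left(-47\right) = \frac{1081}{340}$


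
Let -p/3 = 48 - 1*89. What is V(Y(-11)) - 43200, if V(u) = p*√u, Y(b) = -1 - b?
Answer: -43200 + 123*√10 ≈ -42811.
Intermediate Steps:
p = 123 (p = -3*(48 - 1*89) = -3*(48 - 89) = -3*(-41) = 123)
V(u) = 123*√u
V(Y(-11)) - 43200 = 123*√(-1 - 1*(-11)) - 43200 = 123*√(-1 + 11) - 43200 = 123*√10 - 43200 = -43200 + 123*√10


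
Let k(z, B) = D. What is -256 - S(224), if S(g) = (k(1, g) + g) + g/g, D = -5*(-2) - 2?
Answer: -489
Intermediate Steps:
D = 8 (D = 10 - 2 = 8)
k(z, B) = 8
S(g) = 9 + g (S(g) = (8 + g) + g/g = (8 + g) + 1 = 9 + g)
-256 - S(224) = -256 - (9 + 224) = -256 - 1*233 = -256 - 233 = -489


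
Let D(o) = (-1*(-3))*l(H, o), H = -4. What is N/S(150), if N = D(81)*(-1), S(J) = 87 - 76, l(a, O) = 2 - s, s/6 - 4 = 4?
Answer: 138/11 ≈ 12.545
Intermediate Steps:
s = 48 (s = 24 + 6*4 = 24 + 24 = 48)
l(a, O) = -46 (l(a, O) = 2 - 1*48 = 2 - 48 = -46)
D(o) = -138 (D(o) = -1*(-3)*(-46) = 3*(-46) = -138)
S(J) = 11
N = 138 (N = -138*(-1) = 138)
N/S(150) = 138/11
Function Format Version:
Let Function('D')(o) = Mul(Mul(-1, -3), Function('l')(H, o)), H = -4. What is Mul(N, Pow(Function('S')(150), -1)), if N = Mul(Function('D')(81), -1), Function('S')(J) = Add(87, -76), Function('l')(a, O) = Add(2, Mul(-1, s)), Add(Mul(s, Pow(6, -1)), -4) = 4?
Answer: Rational(138, 11) ≈ 12.545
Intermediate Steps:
s = 48 (s = Add(24, Mul(6, 4)) = Add(24, 24) = 48)
Function('l')(a, O) = -46 (Function('l')(a, O) = Add(2, Mul(-1, 48)) = Add(2, -48) = -46)
Function('D')(o) = -138 (Function('D')(o) = Mul(Mul(-1, -3), -46) = Mul(3, -46) = -138)
Function('S')(J) = 11
N = 138 (N = Mul(-138, -1) = 138)
Mul(N, Pow(Function('S')(150), -1)) = Mul(138, Pow(11, -1)) = Mul(138, Rational(1, 11)) = Rational(138, 11)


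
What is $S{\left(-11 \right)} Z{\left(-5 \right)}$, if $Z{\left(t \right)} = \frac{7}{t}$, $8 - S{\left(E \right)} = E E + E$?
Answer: $\frac{714}{5} \approx 142.8$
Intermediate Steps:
$S{\left(E \right)} = 8 - E - E^{2}$ ($S{\left(E \right)} = 8 - \left(E E + E\right) = 8 - \left(E^{2} + E\right) = 8 - \left(E + E^{2}\right) = 8 - E - E^{2}$)
$S{\left(-11 \right)} Z{\left(-5 \right)} = \left(8 - -11 - \left(-11\right)^{2}\right) \frac{7}{-5} = \left(8 + 11 - 121\right) 7 \left(- \frac{1}{5}\right) = \left(8 + 11 - 121\right) \left(- \frac{7}{5}\right) = \left(-102\right) \left(- \frac{7}{5}\right) = \frac{714}{5}$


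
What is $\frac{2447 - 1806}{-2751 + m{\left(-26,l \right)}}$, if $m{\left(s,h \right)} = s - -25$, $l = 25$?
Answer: $- \frac{641}{2752} \approx -0.23292$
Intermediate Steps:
$m{\left(s,h \right)} = 25 + s$ ($m{\left(s,h \right)} = s + 25 = 25 + s$)
$\frac{2447 - 1806}{-2751 + m{\left(-26,l \right)}} = \frac{2447 - 1806}{-2751 + \left(25 - 26\right)} = \frac{641}{-2751 - 1} = \frac{641}{-2752} = 641 \left(- \frac{1}{2752}\right) = - \frac{641}{2752}$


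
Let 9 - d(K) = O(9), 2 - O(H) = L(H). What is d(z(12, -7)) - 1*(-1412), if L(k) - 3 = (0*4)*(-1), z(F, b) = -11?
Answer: 1422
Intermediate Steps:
L(k) = 3 (L(k) = 3 + (0*4)*(-1) = 3 + 0*(-1) = 3 + 0 = 3)
O(H) = -1 (O(H) = 2 - 1*3 = 2 - 3 = -1)
d(K) = 10 (d(K) = 9 - 1*(-1) = 9 + 1 = 10)
d(z(12, -7)) - 1*(-1412) = 10 - 1*(-1412) = 10 + 1412 = 1422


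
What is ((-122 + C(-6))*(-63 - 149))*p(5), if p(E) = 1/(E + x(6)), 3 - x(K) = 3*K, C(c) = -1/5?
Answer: -64766/25 ≈ -2590.6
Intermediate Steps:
C(c) = -1/5 (C(c) = -1*1/5 = -1/5)
x(K) = 3 - 3*K
p(E) = 1/(-15 + E) (p(E) = 1/(E + (3 - 3*6)) = 1/(E + (3 - 18)) = 1/(E - 15) = 1/(-15 + E))
((-122 + C(-6))*(-63 - 149))*p(5) = ((-122 - 1/5)*(-63 - 149))/(-15 + 5) = -611/5*(-212)/(-10) = (129532/5)*(-1/10) = -64766/25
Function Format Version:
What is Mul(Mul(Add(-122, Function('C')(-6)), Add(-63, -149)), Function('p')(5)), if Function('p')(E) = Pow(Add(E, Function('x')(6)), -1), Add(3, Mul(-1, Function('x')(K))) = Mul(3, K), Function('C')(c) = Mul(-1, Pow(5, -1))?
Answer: Rational(-64766, 25) ≈ -2590.6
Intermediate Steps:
Function('C')(c) = Rational(-1, 5) (Function('C')(c) = Mul(-1, Rational(1, 5)) = Rational(-1, 5))
Function('x')(K) = Add(3, Mul(-3, K)) (Function('x')(K) = Add(3, Mul(-1, Mul(3, K))) = Add(3, Mul(-3, K)))
Function('p')(E) = Pow(Add(-15, E), -1) (Function('p')(E) = Pow(Add(E, Add(3, Mul(-3, 6))), -1) = Pow(Add(E, Add(3, -18)), -1) = Pow(Add(E, -15), -1) = Pow(Add(-15, E), -1))
Mul(Mul(Add(-122, Function('C')(-6)), Add(-63, -149)), Function('p')(5)) = Mul(Mul(Add(-122, Rational(-1, 5)), Add(-63, -149)), Pow(Add(-15, 5), -1)) = Mul(Mul(Rational(-611, 5), -212), Pow(-10, -1)) = Mul(Rational(129532, 5), Rational(-1, 10)) = Rational(-64766, 25)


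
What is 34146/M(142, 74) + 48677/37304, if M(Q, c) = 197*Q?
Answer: 1317736391/521771048 ≈ 2.5255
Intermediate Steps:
34146/M(142, 74) + 48677/37304 = 34146/((197*142)) + 48677/37304 = 34146/27974 + 48677*(1/37304) = 34146*(1/27974) + 48677/37304 = 17073/13987 + 48677/37304 = 1317736391/521771048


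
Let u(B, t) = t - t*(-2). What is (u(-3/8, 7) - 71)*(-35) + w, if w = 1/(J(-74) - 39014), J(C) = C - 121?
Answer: 68615749/39209 ≈ 1750.0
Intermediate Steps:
J(C) = -121 + C
u(B, t) = 3*t (u(B, t) = t - (-2)*t = t + 2*t = 3*t)
w = -1/39209 (w = 1/((-121 - 74) - 39014) = 1/(-195 - 39014) = 1/(-39209) = -1/39209 ≈ -2.5504e-5)
(u(-3/8, 7) - 71)*(-35) + w = (3*7 - 71)*(-35) - 1/39209 = (21 - 71)*(-35) - 1/39209 = -50*(-35) - 1/39209 = 1750 - 1/39209 = 68615749/39209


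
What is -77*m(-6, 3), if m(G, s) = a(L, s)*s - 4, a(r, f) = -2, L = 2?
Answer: 770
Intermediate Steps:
m(G, s) = -4 - 2*s (m(G, s) = -2*s - 4 = -4 - 2*s)
-77*m(-6, 3) = -77*(-4 - 2*3) = -77*(-4 - 6) = -77*(-10) = 770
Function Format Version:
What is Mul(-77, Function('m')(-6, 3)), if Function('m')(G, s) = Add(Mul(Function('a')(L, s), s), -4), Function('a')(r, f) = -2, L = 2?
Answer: 770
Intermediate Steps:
Function('m')(G, s) = Add(-4, Mul(-2, s)) (Function('m')(G, s) = Add(Mul(-2, s), -4) = Add(-4, Mul(-2, s)))
Mul(-77, Function('m')(-6, 3)) = Mul(-77, Add(-4, Mul(-2, 3))) = Mul(-77, Add(-4, -6)) = Mul(-77, -10) = 770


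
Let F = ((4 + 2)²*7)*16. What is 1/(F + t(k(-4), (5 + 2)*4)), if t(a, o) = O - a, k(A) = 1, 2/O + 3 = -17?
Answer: 10/40309 ≈ 0.00024808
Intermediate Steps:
O = -⅒ (O = 2/(-3 - 17) = 2/(-20) = 2*(-1/20) = -⅒ ≈ -0.10000)
t(a, o) = -⅒ - a
F = 4032 (F = (6²*7)*16 = (36*7)*16 = 252*16 = 4032)
1/(F + t(k(-4), (5 + 2)*4)) = 1/(4032 + (-⅒ - 1*1)) = 1/(4032 + (-⅒ - 1)) = 1/(4032 - 11/10) = 1/(40309/10) = 10/40309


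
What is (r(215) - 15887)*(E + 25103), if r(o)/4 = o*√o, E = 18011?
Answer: -684952118 + 37078040*√215 ≈ -1.4128e+8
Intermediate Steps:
r(o) = 4*o^(3/2) (r(o) = 4*(o*√o) = 4*o^(3/2))
(r(215) - 15887)*(E + 25103) = (4*215^(3/2) - 15887)*(18011 + 25103) = (4*(215*√215) - 15887)*43114 = (860*√215 - 15887)*43114 = (-15887 + 860*√215)*43114 = -684952118 + 37078040*√215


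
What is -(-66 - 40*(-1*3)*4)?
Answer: -414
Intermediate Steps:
-(-66 - 40*(-1*3)*4) = -(-66 - (-120)*4) = -(-66 - 40*(-12)) = -(-66 + 480) = -1*414 = -414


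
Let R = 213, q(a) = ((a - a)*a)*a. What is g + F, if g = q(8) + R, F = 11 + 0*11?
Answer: 224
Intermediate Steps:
q(a) = 0 (q(a) = (0*a)*a = 0*a = 0)
F = 11 (F = 11 + 0 = 11)
g = 213 (g = 0 + 213 = 213)
g + F = 213 + 11 = 224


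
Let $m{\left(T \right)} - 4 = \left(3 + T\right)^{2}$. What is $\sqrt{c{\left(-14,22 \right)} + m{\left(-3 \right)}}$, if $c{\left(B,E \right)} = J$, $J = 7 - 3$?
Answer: $2 \sqrt{2} \approx 2.8284$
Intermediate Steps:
$J = 4$ ($J = 7 - 3 = 4$)
$c{\left(B,E \right)} = 4$
$m{\left(T \right)} = 4 + \left(3 + T\right)^{2}$
$\sqrt{c{\left(-14,22 \right)} + m{\left(-3 \right)}} = \sqrt{4 + \left(4 + \left(3 - 3\right)^{2}\right)} = \sqrt{4 + \left(4 + 0^{2}\right)} = \sqrt{4 + \left(4 + 0\right)} = \sqrt{4 + 4} = \sqrt{8} = 2 \sqrt{2}$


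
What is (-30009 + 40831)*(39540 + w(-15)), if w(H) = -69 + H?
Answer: 426992832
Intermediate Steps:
(-30009 + 40831)*(39540 + w(-15)) = (-30009 + 40831)*(39540 + (-69 - 15)) = 10822*(39540 - 84) = 10822*39456 = 426992832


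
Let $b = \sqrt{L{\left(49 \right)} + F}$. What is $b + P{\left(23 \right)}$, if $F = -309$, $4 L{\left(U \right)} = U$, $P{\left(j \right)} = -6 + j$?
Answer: $17 + \frac{i \sqrt{1187}}{2} \approx 17.0 + 17.226 i$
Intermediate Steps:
$L{\left(U \right)} = \frac{U}{4}$
$b = \frac{i \sqrt{1187}}{2}$ ($b = \sqrt{\frac{1}{4} \cdot 49 - 309} = \sqrt{\frac{49}{4} - 309} = \sqrt{- \frac{1187}{4}} = \frac{i \sqrt{1187}}{2} \approx 17.226 i$)
$b + P{\left(23 \right)} = \frac{i \sqrt{1187}}{2} + \left(-6 + 23\right) = \frac{i \sqrt{1187}}{2} + 17 = 17 + \frac{i \sqrt{1187}}{2}$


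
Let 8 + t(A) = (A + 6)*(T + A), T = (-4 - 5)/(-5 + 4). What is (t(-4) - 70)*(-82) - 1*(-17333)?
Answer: 22909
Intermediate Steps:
T = 9 (T = -9/(-1) = -9*(-1) = 9)
t(A) = -8 + (6 + A)*(9 + A) (t(A) = -8 + (A + 6)*(9 + A) = -8 + (6 + A)*(9 + A))
(t(-4) - 70)*(-82) - 1*(-17333) = ((46 + (-4)² + 15*(-4)) - 70)*(-82) - 1*(-17333) = ((46 + 16 - 60) - 70)*(-82) + 17333 = (2 - 70)*(-82) + 17333 = -68*(-82) + 17333 = 5576 + 17333 = 22909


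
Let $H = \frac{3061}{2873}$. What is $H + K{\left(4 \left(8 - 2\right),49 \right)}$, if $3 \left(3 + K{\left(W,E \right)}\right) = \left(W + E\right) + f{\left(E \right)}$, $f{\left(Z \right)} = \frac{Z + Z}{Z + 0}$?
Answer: $\frac{66267}{2873} \approx 23.065$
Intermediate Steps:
$f{\left(Z \right)} = 2$ ($f{\left(Z \right)} = \frac{2 Z}{Z} = 2$)
$K{\left(W,E \right)} = - \frac{7}{3} + \frac{E}{3} + \frac{W}{3}$ ($K{\left(W,E \right)} = -3 + \frac{\left(W + E\right) + 2}{3} = -3 + \frac{\left(E + W\right) + 2}{3} = -3 + \frac{2 + E + W}{3} = -3 + \left(\frac{2}{3} + \frac{E}{3} + \frac{W}{3}\right) = - \frac{7}{3} + \frac{E}{3} + \frac{W}{3}$)
$H = \frac{3061}{2873}$ ($H = 3061 \cdot \frac{1}{2873} = \frac{3061}{2873} \approx 1.0654$)
$H + K{\left(4 \left(8 - 2\right),49 \right)} = \frac{3061}{2873} + \left(- \frac{7}{3} + \frac{1}{3} \cdot 49 + \frac{4 \left(8 - 2\right)}{3}\right) = \frac{3061}{2873} + \left(- \frac{7}{3} + \frac{49}{3} + \frac{4 \cdot 6}{3}\right) = \frac{3061}{2873} + \left(- \frac{7}{3} + \frac{49}{3} + \frac{1}{3} \cdot 24\right) = \frac{3061}{2873} + \left(- \frac{7}{3} + \frac{49}{3} + 8\right) = \frac{3061}{2873} + 22 = \frac{66267}{2873}$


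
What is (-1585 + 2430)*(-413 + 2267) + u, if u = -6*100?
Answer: 1566030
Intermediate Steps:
u = -600
(-1585 + 2430)*(-413 + 2267) + u = (-1585 + 2430)*(-413 + 2267) - 600 = 845*1854 - 600 = 1566630 - 600 = 1566030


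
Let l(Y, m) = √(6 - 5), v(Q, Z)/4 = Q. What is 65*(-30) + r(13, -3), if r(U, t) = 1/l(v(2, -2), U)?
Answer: -1949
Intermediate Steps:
v(Q, Z) = 4*Q
l(Y, m) = 1 (l(Y, m) = √1 = 1)
r(U, t) = 1 (r(U, t) = 1/1 = 1)
65*(-30) + r(13, -3) = 65*(-30) + 1 = -1950 + 1 = -1949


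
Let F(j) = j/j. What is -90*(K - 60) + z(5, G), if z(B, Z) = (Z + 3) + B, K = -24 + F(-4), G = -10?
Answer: 7468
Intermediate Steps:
F(j) = 1
K = -23 (K = -24 + 1 = -23)
z(B, Z) = 3 + B + Z (z(B, Z) = (3 + Z) + B = 3 + B + Z)
-90*(K - 60) + z(5, G) = -90*(-23 - 60) + (3 + 5 - 10) = -90*(-83) - 2 = 7470 - 2 = 7468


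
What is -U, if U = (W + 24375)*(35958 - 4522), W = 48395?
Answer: -2287597720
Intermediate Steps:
U = 2287597720 (U = (48395 + 24375)*(35958 - 4522) = 72770*31436 = 2287597720)
-U = -1*2287597720 = -2287597720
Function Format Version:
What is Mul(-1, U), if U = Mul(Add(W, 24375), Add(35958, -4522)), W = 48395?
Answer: -2287597720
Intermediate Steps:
U = 2287597720 (U = Mul(Add(48395, 24375), Add(35958, -4522)) = Mul(72770, 31436) = 2287597720)
Mul(-1, U) = Mul(-1, 2287597720) = -2287597720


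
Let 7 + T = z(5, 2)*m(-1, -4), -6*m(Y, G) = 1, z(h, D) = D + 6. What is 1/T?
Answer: -3/25 ≈ -0.12000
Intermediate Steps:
z(h, D) = 6 + D
m(Y, G) = -⅙ (m(Y, G) = -⅙*1 = -⅙)
T = -25/3 (T = -7 + (6 + 2)*(-⅙) = -7 + 8*(-⅙) = -7 - 4/3 = -25/3 ≈ -8.3333)
1/T = 1/(-25/3) = -3/25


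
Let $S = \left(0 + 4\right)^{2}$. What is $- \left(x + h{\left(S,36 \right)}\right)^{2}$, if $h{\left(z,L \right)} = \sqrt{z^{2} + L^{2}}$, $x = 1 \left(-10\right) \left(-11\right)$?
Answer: $-13652 - 880 \sqrt{97} \approx -22319.0$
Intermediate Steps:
$S = 16$ ($S = 4^{2} = 16$)
$x = 110$ ($x = \left(-10\right) \left(-11\right) = 110$)
$h{\left(z,L \right)} = \sqrt{L^{2} + z^{2}}$
$- \left(x + h{\left(S,36 \right)}\right)^{2} = - \left(110 + \sqrt{36^{2} + 16^{2}}\right)^{2} = - \left(110 + \sqrt{1296 + 256}\right)^{2} = - \left(110 + \sqrt{1552}\right)^{2} = - \left(110 + 4 \sqrt{97}\right)^{2}$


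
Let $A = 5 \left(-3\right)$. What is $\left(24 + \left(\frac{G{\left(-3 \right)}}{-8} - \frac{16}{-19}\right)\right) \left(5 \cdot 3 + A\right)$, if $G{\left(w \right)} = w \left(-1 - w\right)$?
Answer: $0$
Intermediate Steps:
$A = -15$
$\left(24 + \left(\frac{G{\left(-3 \right)}}{-8} - \frac{16}{-19}\right)\right) \left(5 \cdot 3 + A\right) = \left(24 + \left(\frac{\left(-1\right) \left(-3\right) \left(1 - 3\right)}{-8} - \frac{16}{-19}\right)\right) \left(5 \cdot 3 - 15\right) = \left(24 + \left(\left(-1\right) \left(-3\right) \left(-2\right) \left(- \frac{1}{8}\right) - - \frac{16}{19}\right)\right) \left(15 - 15\right) = \left(24 + \left(\left(-6\right) \left(- \frac{1}{8}\right) + \frac{16}{19}\right)\right) 0 = \left(24 + \left(\frac{3}{4} + \frac{16}{19}\right)\right) 0 = \left(24 + \frac{121}{76}\right) 0 = \frac{1945}{76} \cdot 0 = 0$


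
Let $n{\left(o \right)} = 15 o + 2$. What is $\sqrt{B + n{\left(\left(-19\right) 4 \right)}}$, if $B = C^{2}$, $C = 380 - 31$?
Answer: $3 \sqrt{13407} \approx 347.37$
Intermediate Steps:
$C = 349$ ($C = 380 - 31 = 349$)
$B = 121801$ ($B = 349^{2} = 121801$)
$n{\left(o \right)} = 2 + 15 o$
$\sqrt{B + n{\left(\left(-19\right) 4 \right)}} = \sqrt{121801 + \left(2 + 15 \left(\left(-19\right) 4\right)\right)} = \sqrt{121801 + \left(2 + 15 \left(-76\right)\right)} = \sqrt{121801 + \left(2 - 1140\right)} = \sqrt{121801 - 1138} = \sqrt{120663} = 3 \sqrt{13407}$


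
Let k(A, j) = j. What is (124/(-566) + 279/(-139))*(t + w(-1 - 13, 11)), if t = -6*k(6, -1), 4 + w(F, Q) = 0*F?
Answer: -175150/39337 ≈ -4.4526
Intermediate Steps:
w(F, Q) = -4 (w(F, Q) = -4 + 0*F = -4 + 0 = -4)
t = 6 (t = -6*(-1) = 6)
(124/(-566) + 279/(-139))*(t + w(-1 - 13, 11)) = (124/(-566) + 279/(-139))*(6 - 4) = (124*(-1/566) + 279*(-1/139))*2 = (-62/283 - 279/139)*2 = -87575/39337*2 = -175150/39337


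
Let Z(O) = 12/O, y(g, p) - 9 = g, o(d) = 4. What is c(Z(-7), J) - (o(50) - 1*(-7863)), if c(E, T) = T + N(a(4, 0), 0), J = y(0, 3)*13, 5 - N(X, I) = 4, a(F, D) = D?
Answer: -7749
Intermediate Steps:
N(X, I) = 1 (N(X, I) = 5 - 1*4 = 5 - 4 = 1)
y(g, p) = 9 + g
J = 117 (J = (9 + 0)*13 = 9*13 = 117)
c(E, T) = 1 + T (c(E, T) = T + 1 = 1 + T)
c(Z(-7), J) - (o(50) - 1*(-7863)) = (1 + 117) - (4 - 1*(-7863)) = 118 - (4 + 7863) = 118 - 1*7867 = 118 - 7867 = -7749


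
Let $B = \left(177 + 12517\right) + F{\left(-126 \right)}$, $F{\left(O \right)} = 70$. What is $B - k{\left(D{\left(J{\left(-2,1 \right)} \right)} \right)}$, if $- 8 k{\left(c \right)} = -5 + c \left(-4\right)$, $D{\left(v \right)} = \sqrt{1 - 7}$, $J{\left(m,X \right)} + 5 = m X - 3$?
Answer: $\frac{102107}{8} - \frac{i \sqrt{6}}{2} \approx 12763.0 - 1.2247 i$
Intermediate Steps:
$J{\left(m,X \right)} = -8 + X m$ ($J{\left(m,X \right)} = -5 + \left(m X - 3\right) = -5 + \left(X m - 3\right) = -5 + \left(-3 + X m\right) = -8 + X m$)
$D{\left(v \right)} = i \sqrt{6}$ ($D{\left(v \right)} = \sqrt{-6} = i \sqrt{6}$)
$k{\left(c \right)} = \frac{5}{8} + \frac{c}{2}$ ($k{\left(c \right)} = - \frac{-5 + c \left(-4\right)}{8} = - \frac{-5 - 4 c}{8} = \frac{5}{8} + \frac{c}{2}$)
$B = 12764$ ($B = \left(177 + 12517\right) + 70 = 12694 + 70 = 12764$)
$B - k{\left(D{\left(J{\left(-2,1 \right)} \right)} \right)} = 12764 - \left(\frac{5}{8} + \frac{i \sqrt{6}}{2}\right) = \frac{102107}{8} - \frac{i \sqrt{6}}{2}$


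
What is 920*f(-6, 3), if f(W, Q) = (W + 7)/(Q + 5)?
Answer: 115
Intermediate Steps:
f(W, Q) = (7 + W)/(5 + Q)
920*f(-6, 3) = 920*((7 - 6)/(5 + 3)) = 920*(1/8) = 920*((⅛)*1) = 920*(⅛) = 115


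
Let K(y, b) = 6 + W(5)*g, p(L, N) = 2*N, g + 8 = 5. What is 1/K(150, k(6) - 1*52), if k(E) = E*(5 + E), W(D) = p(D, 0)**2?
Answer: 1/6 ≈ 0.16667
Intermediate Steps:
g = -3 (g = -8 + 5 = -3)
W(D) = 0 (W(D) = (2*0)**2 = 0**2 = 0)
K(y, b) = 6 (K(y, b) = 6 + 0*(-3) = 6 + 0 = 6)
1/K(150, k(6) - 1*52) = 1/6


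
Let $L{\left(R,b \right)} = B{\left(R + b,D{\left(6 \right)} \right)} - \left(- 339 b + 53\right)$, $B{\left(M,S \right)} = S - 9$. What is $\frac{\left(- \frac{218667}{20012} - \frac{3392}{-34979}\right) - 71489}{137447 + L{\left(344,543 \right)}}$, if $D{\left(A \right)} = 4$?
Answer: $- \frac{50049862857061}{225026118990568} \approx -0.22242$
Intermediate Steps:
$B{\left(M,S \right)} = -9 + S$
$L{\left(R,b \right)} = -58 + 339 b$ ($L{\left(R,b \right)} = \left(-9 + 4\right) - \left(- 339 b + 53\right) = -5 - \left(53 - 339 b\right) = -5 + \left(-53 + 339 b\right) = -58 + 339 b$)
$\frac{\left(- \frac{218667}{20012} - \frac{3392}{-34979}\right) - 71489}{137447 + L{\left(344,543 \right)}} = \frac{\left(- \frac{218667}{20012} - \frac{3392}{-34979}\right) - 71489}{137447 + \left(-58 + 339 \cdot 543\right)} = \frac{\left(\left(-218667\right) \frac{1}{20012} - - \frac{3392}{34979}\right) - 71489}{137447 + \left(-58 + 184077\right)} = \frac{\left(- \frac{218667}{20012} + \frac{3392}{34979}\right) - 71489}{137447 + 184019} = \frac{- \frac{7580872289}{699999748} - 71489}{321466} = \left(- \frac{50049862857061}{699999748}\right) \frac{1}{321466} = - \frac{50049862857061}{225026118990568}$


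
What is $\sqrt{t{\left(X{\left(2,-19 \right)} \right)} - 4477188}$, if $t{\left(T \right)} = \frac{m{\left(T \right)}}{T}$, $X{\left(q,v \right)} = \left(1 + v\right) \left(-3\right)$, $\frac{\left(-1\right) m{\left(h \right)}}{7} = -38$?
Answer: $\frac{i \sqrt{362651829}}{9} \approx 2115.9 i$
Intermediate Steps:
$m{\left(h \right)} = 266$ ($m{\left(h \right)} = \left(-7\right) \left(-38\right) = 266$)
$X{\left(q,v \right)} = -3 - 3 v$
$t{\left(T \right)} = \frac{266}{T}$
$\sqrt{t{\left(X{\left(2,-19 \right)} \right)} - 4477188} = \sqrt{\frac{266}{-3 - -57} - 4477188} = \sqrt{\frac{266}{-3 + 57} - 4477188} = \sqrt{\frac{266}{54} - 4477188} = \sqrt{266 \cdot \frac{1}{54} - 4477188} = \sqrt{\frac{133}{27} - 4477188} = \sqrt{- \frac{120883943}{27}} = \frac{i \sqrt{362651829}}{9}$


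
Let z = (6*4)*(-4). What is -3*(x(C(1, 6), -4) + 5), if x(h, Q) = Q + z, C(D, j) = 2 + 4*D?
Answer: 285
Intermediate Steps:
z = -96 (z = 24*(-4) = -96)
x(h, Q) = -96 + Q (x(h, Q) = Q - 96 = -96 + Q)
-3*(x(C(1, 6), -4) + 5) = -3*((-96 - 4) + 5) = -3*(-100 + 5) = -3*(-95) = 285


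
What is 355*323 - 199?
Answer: 114466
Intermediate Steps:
355*323 - 199 = 114665 - 199 = 114466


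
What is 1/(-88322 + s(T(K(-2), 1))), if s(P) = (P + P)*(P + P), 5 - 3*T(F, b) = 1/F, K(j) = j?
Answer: -9/794777 ≈ -1.1324e-5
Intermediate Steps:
T(F, b) = 5/3 - 1/(3*F)
s(P) = 4*P² (s(P) = (2*P)*(2*P) = 4*P²)
1/(-88322 + s(T(K(-2), 1))) = 1/(-88322 + 4*((⅓)*(-1 + 5*(-2))/(-2))²) = 1/(-88322 + 4*((⅓)*(-½)*(-1 - 10))²) = 1/(-88322 + 4*((⅓)*(-½)*(-11))²) = 1/(-88322 + 4*(11/6)²) = 1/(-88322 + 4*(121/36)) = 1/(-88322 + 121/9) = 1/(-794777/9) = -9/794777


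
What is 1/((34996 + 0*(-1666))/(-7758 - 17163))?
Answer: -1917/2692 ≈ -0.71211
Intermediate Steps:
1/((34996 + 0*(-1666))/(-7758 - 17163)) = 1/((34996 + 0)/(-24921)) = 1/(34996*(-1/24921)) = 1/(-2692/1917) = -1917/2692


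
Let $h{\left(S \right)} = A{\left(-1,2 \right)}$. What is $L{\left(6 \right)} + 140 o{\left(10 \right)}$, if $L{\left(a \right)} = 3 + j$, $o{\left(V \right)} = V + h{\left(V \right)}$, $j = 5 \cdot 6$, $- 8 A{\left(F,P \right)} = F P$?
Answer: $1468$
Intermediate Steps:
$A{\left(F,P \right)} = - \frac{F P}{8}$
$h{\left(S \right)} = \frac{1}{4}$ ($h{\left(S \right)} = \left(- \frac{1}{8}\right) \left(-1\right) 2 = \frac{1}{4}$)
$j = 30$
$o{\left(V \right)} = \frac{1}{4} + V$ ($o{\left(V \right)} = V + \frac{1}{4} = \frac{1}{4} + V$)
$L{\left(a \right)} = 33$ ($L{\left(a \right)} = 3 + 30 = 33$)
$L{\left(6 \right)} + 140 o{\left(10 \right)} = 33 + 140 \left(\frac{1}{4} + 10\right) = 33 + 140 \cdot \frac{41}{4} = 33 + 1435 = 1468$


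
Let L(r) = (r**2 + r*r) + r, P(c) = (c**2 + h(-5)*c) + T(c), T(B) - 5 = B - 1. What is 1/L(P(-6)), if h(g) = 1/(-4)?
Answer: 1/2556 ≈ 0.00039124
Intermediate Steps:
T(B) = 4 + B (T(B) = 5 + (B - 1) = 5 + (-1 + B) = 4 + B)
h(g) = -1/4
P(c) = 4 + c**2 + 3*c/4 (P(c) = (c**2 - c/4) + (4 + c) = 4 + c**2 + 3*c/4)
L(r) = r + 2*r**2 (L(r) = (r**2 + r**2) + r = 2*r**2 + r = r + 2*r**2)
1/L(P(-6)) = 1/((4 + (-6)**2 + (3/4)*(-6))*(1 + 2*(4 + (-6)**2 + (3/4)*(-6)))) = 1/((4 + 36 - 9/2)*(1 + 2*(4 + 36 - 9/2))) = 1/(71*(1 + 2*(71/2))/2) = 1/(71*(1 + 71)/2) = 1/((71/2)*72) = 1/2556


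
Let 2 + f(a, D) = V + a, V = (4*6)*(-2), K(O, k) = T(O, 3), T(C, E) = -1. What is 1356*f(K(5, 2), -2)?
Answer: -69156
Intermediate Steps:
K(O, k) = -1
V = -48 (V = 24*(-2) = -48)
f(a, D) = -50 + a (f(a, D) = -2 + (-48 + a) = -50 + a)
1356*f(K(5, 2), -2) = 1356*(-50 - 1) = 1356*(-51) = -69156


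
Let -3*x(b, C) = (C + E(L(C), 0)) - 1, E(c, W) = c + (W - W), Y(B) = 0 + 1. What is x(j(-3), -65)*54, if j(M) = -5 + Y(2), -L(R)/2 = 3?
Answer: 1296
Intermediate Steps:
Y(B) = 1
L(R) = -6 (L(R) = -2*3 = -6)
j(M) = -4 (j(M) = -5 + 1 = -4)
E(c, W) = c (E(c, W) = c + 0 = c)
x(b, C) = 7/3 - C/3 (x(b, C) = -((C - 6) - 1)/3 = -((-6 + C) - 1)/3 = -(-7 + C)/3 = 7/3 - C/3)
x(j(-3), -65)*54 = (7/3 - 1/3*(-65))*54 = (7/3 + 65/3)*54 = 24*54 = 1296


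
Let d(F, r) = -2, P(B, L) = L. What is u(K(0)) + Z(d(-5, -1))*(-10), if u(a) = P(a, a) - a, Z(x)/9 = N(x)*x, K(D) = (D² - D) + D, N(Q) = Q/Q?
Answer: 180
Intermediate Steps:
N(Q) = 1
K(D) = D²
Z(x) = 9*x (Z(x) = 9*(1*x) = 9*x)
u(a) = 0 (u(a) = a - a = 0)
u(K(0)) + Z(d(-5, -1))*(-10) = 0 + (9*(-2))*(-10) = 0 - 18*(-10) = 0 + 180 = 180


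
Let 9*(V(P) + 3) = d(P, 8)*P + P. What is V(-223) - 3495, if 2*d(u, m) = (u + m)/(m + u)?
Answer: -21211/6 ≈ -3535.2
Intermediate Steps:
d(u, m) = ½ (d(u, m) = ((u + m)/(m + u))/2 = ((m + u)/(m + u))/2 = (½)*1 = ½)
V(P) = -3 + P/6 (V(P) = -3 + (P/2 + P)/9 = -3 + (3*P/2)/9 = -3 + P/6)
V(-223) - 3495 = (-3 + (⅙)*(-223)) - 3495 = (-3 - 223/6) - 3495 = -241/6 - 3495 = -21211/6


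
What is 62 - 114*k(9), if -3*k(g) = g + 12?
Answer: 860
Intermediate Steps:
k(g) = -4 - g/3 (k(g) = -(g + 12)/3 = -(12 + g)/3 = -4 - g/3)
62 - 114*k(9) = 62 - 114*(-4 - ⅓*9) = 62 - 114*(-4 - 3) = 62 - 114*(-7) = 62 + 798 = 860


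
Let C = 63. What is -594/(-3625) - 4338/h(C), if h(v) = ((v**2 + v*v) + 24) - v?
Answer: -3677748/9544625 ≈ -0.38532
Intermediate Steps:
h(v) = 24 - v + 2*v**2 (h(v) = ((v**2 + v**2) + 24) - v = (2*v**2 + 24) - v = (24 + 2*v**2) - v = 24 - v + 2*v**2)
-594/(-3625) - 4338/h(C) = -594/(-3625) - 4338/(24 - 1*63 + 2*63**2) = -594*(-1/3625) - 4338/(24 - 63 + 2*3969) = 594/3625 - 4338/(24 - 63 + 7938) = 594/3625 - 4338/7899 = 594/3625 - 4338*1/7899 = 594/3625 - 1446/2633 = -3677748/9544625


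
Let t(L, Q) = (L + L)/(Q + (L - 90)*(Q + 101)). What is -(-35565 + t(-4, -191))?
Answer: 294086993/8269 ≈ 35565.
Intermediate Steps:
t(L, Q) = 2*L/(Q + (-90 + L)*(101 + Q)) (t(L, Q) = (2*L)/(Q + (-90 + L)*(101 + Q)) = 2*L/(Q + (-90 + L)*(101 + Q)))
-(-35565 + t(-4, -191)) = -(-35565 + 2*(-4)/(-9090 - 89*(-191) + 101*(-4) - 4*(-191))) = -(-35565 + 2*(-4)/(-9090 + 16999 - 404 + 764)) = -(-35565 + 2*(-4)/8269) = -(-35565 + 2*(-4)*(1/8269)) = -(-35565 - 8/8269) = -1*(-294086993/8269) = 294086993/8269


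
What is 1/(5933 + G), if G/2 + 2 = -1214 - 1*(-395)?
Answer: 1/4291 ≈ 0.00023305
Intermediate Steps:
G = -1642 (G = -4 + 2*(-1214 - 1*(-395)) = -4 + 2*(-1214 + 395) = -4 + 2*(-819) = -4 - 1638 = -1642)
1/(5933 + G) = 1/(5933 - 1642) = 1/4291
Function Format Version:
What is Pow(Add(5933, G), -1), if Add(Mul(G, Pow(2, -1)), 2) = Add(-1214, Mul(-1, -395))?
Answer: Rational(1, 4291) ≈ 0.00023305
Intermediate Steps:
G = -1642 (G = Add(-4, Mul(2, Add(-1214, Mul(-1, -395)))) = Add(-4, Mul(2, Add(-1214, 395))) = Add(-4, Mul(2, -819)) = Add(-4, -1638) = -1642)
Pow(Add(5933, G), -1) = Pow(Add(5933, -1642), -1) = Pow(4291, -1) = Rational(1, 4291)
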